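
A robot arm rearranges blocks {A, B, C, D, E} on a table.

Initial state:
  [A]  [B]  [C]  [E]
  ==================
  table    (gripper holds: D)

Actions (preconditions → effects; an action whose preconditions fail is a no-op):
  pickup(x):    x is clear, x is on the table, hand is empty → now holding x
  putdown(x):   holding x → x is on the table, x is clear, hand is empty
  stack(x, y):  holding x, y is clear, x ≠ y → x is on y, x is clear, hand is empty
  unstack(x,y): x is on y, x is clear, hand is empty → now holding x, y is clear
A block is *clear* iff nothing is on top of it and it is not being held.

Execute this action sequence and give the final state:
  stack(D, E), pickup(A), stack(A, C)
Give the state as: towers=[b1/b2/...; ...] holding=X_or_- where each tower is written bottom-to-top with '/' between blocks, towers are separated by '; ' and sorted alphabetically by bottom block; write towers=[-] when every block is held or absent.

step 1 (stack(D, E)): towers=[A; B; C; E/D] holding=-
step 2 (pickup(A)): towers=[B; C; E/D] holding=A
step 3 (stack(A, C)): towers=[B; C/A; E/D] holding=-

towers=[B; C/A; E/D] holding=-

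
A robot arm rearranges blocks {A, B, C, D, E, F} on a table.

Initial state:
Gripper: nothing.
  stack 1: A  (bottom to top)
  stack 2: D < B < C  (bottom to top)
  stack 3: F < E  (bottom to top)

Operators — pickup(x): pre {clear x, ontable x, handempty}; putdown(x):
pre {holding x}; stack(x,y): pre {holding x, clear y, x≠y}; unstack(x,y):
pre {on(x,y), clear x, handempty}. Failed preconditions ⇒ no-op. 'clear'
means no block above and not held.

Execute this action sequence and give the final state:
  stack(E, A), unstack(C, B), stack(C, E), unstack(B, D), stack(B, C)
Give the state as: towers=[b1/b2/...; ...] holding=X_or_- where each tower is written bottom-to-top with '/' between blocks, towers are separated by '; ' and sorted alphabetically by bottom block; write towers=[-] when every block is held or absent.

step 1 (stack(E, A)) [no-op]: towers=[A; D/B/C; F/E] holding=-
step 2 (unstack(C, B)): towers=[A; D/B; F/E] holding=C
step 3 (stack(C, E)): towers=[A; D/B; F/E/C] holding=-
step 4 (unstack(B, D)): towers=[A; D; F/E/C] holding=B
step 5 (stack(B, C)): towers=[A; D; F/E/C/B] holding=-

towers=[A; D; F/E/C/B] holding=-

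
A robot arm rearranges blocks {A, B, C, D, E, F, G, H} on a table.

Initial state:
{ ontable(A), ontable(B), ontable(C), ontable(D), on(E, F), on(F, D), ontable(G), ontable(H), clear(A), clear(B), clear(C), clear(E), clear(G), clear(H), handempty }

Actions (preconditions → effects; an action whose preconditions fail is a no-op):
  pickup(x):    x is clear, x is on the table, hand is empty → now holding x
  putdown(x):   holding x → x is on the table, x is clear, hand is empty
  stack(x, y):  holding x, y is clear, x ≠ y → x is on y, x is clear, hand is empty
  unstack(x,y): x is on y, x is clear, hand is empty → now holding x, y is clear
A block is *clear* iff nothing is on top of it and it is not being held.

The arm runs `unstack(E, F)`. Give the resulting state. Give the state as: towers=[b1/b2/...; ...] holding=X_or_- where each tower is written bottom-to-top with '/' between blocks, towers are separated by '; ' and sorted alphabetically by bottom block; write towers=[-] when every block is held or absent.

towers=[A; B; C; D/F; G; H] holding=E

before: towers=[A; B; C; D/F/E; G; H] holding=-
pre[unstack(E, F)]: on(E,F) ✓, clear(E) ✓, handempty ✓
all met → apply unstack(E, F)
after:  towers=[A; B; C; D/F; G; H] holding=E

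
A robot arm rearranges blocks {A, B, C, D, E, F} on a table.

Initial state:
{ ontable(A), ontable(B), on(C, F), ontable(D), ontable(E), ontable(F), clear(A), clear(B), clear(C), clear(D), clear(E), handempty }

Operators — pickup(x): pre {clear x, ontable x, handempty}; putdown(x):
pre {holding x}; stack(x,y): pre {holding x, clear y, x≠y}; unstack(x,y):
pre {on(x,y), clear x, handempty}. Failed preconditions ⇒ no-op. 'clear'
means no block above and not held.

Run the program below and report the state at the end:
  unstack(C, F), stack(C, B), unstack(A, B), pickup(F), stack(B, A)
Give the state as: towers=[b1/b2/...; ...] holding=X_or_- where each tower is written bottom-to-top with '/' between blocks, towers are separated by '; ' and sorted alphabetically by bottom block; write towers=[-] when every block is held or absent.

step 1 (unstack(C, F)): towers=[A; B; D; E; F] holding=C
step 2 (stack(C, B)): towers=[A; B/C; D; E; F] holding=-
step 3 (unstack(A, B)) [no-op]: towers=[A; B/C; D; E; F] holding=-
step 4 (pickup(F)): towers=[A; B/C; D; E] holding=F
step 5 (stack(B, A)) [no-op]: towers=[A; B/C; D; E] holding=F

towers=[A; B/C; D; E] holding=F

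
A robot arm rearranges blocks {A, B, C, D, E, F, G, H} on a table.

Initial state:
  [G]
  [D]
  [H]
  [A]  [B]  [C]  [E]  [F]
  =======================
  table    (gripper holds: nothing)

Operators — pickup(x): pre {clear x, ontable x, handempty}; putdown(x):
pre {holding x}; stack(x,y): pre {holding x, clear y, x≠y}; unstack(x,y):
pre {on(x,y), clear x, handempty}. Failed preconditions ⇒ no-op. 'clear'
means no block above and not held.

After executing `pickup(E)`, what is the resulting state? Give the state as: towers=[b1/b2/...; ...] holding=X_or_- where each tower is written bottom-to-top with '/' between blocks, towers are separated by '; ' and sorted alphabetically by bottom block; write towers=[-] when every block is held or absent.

towers=[A/H/D/G; B; C; F] holding=E

before: towers=[A/H/D/G; B; C; E; F] holding=-
pre[pickup(E)]: clear(E) ✓, ontable(E) ✓, handempty ✓
all met → apply pickup(E)
after:  towers=[A/H/D/G; B; C; F] holding=E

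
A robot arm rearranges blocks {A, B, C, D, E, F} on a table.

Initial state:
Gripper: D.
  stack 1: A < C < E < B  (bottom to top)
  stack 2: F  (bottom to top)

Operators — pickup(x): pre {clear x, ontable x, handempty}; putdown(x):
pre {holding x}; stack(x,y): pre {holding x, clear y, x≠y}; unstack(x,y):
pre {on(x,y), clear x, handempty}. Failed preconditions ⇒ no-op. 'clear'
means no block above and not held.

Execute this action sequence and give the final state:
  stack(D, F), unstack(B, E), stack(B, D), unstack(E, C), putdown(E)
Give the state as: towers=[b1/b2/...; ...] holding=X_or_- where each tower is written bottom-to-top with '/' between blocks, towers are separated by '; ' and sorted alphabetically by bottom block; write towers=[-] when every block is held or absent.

towers=[A/C; E; F/D/B] holding=-

step 1 (stack(D, F)): towers=[A/C/E/B; F/D] holding=-
step 2 (unstack(B, E)): towers=[A/C/E; F/D] holding=B
step 3 (stack(B, D)): towers=[A/C/E; F/D/B] holding=-
step 4 (unstack(E, C)): towers=[A/C; F/D/B] holding=E
step 5 (putdown(E)): towers=[A/C; E; F/D/B] holding=-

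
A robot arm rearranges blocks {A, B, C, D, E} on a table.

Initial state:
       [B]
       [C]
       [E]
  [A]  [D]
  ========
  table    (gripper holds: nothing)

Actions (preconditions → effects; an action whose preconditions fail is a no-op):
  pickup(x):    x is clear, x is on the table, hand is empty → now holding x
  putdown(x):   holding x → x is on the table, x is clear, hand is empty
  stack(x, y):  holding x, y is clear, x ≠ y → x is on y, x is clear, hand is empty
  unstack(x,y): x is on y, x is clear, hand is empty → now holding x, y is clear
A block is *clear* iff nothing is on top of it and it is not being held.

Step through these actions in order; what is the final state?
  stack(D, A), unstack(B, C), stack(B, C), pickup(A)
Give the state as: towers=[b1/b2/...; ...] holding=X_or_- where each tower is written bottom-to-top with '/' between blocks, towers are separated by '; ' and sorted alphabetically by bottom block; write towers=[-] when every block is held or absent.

towers=[D/E/C/B] holding=A

step 1 (stack(D, A)) [no-op]: towers=[A; D/E/C/B] holding=-
step 2 (unstack(B, C)): towers=[A; D/E/C] holding=B
step 3 (stack(B, C)): towers=[A; D/E/C/B] holding=-
step 4 (pickup(A)): towers=[D/E/C/B] holding=A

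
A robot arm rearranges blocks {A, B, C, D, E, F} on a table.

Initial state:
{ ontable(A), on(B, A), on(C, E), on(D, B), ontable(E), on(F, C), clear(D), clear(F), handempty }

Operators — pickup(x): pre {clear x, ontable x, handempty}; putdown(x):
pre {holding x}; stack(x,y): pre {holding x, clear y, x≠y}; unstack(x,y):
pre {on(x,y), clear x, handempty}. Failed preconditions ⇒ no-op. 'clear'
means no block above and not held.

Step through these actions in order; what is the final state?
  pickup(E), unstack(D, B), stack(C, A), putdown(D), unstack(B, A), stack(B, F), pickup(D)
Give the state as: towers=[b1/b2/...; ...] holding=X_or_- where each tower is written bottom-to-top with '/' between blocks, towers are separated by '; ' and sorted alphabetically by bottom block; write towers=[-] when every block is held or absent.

step 1 (pickup(E)) [no-op]: towers=[A/B/D; E/C/F] holding=-
step 2 (unstack(D, B)): towers=[A/B; E/C/F] holding=D
step 3 (stack(C, A)) [no-op]: towers=[A/B; E/C/F] holding=D
step 4 (putdown(D)): towers=[A/B; D; E/C/F] holding=-
step 5 (unstack(B, A)): towers=[A; D; E/C/F] holding=B
step 6 (stack(B, F)): towers=[A; D; E/C/F/B] holding=-
step 7 (pickup(D)): towers=[A; E/C/F/B] holding=D

towers=[A; E/C/F/B] holding=D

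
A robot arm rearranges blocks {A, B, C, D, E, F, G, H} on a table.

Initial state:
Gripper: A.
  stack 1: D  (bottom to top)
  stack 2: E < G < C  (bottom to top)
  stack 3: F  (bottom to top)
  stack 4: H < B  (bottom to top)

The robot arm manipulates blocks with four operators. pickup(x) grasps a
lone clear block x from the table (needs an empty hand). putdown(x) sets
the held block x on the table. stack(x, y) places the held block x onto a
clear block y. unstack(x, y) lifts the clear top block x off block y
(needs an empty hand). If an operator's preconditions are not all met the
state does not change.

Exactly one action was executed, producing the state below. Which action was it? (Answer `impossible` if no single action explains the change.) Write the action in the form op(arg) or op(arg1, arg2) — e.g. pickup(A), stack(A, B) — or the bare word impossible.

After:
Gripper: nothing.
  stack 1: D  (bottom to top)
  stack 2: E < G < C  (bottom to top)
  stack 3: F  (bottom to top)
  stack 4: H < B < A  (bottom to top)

stack(A, B)

target: towers=[D; E/G/C; F; H/B/A] holding=-
        putdown(A) → towers=[A; D; E/G/C; F; H/B] holding=-
       stack(A, B) → towers=[D; E/G/C; F; H/B/A] holding=-  ← match
       stack(A, F) → towers=[D; E/G/C; F/A; H/B] holding=-
       stack(A, D) → towers=[D/A; E/G/C; F; H/B] holding=-
       stack(A, C) → towers=[D; E/G/C/A; F; H/B] holding=-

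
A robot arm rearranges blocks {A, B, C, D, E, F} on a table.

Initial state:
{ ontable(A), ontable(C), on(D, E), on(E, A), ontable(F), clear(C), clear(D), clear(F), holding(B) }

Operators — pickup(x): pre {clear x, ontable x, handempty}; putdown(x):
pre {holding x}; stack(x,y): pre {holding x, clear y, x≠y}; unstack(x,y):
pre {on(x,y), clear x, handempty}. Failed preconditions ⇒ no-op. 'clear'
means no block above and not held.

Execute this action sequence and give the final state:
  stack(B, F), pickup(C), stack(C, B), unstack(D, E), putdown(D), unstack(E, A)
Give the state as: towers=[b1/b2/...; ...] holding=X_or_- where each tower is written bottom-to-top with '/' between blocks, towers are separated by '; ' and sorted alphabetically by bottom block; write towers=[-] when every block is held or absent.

towers=[A; D; F/B/C] holding=E

step 1 (stack(B, F)): towers=[A/E/D; C; F/B] holding=-
step 2 (pickup(C)): towers=[A/E/D; F/B] holding=C
step 3 (stack(C, B)): towers=[A/E/D; F/B/C] holding=-
step 4 (unstack(D, E)): towers=[A/E; F/B/C] holding=D
step 5 (putdown(D)): towers=[A/E; D; F/B/C] holding=-
step 6 (unstack(E, A)): towers=[A; D; F/B/C] holding=E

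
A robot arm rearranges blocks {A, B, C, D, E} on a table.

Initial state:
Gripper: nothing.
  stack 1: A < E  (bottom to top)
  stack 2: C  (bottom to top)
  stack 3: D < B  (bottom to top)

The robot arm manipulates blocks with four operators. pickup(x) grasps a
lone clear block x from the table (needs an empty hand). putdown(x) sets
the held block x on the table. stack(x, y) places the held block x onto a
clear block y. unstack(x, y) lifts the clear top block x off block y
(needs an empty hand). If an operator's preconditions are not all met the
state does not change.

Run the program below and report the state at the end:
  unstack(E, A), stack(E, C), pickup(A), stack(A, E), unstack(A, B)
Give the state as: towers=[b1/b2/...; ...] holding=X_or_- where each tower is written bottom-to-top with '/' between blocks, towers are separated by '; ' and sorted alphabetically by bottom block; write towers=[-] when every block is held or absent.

step 1 (unstack(E, A)): towers=[A; C; D/B] holding=E
step 2 (stack(E, C)): towers=[A; C/E; D/B] holding=-
step 3 (pickup(A)): towers=[C/E; D/B] holding=A
step 4 (stack(A, E)): towers=[C/E/A; D/B] holding=-
step 5 (unstack(A, B)) [no-op]: towers=[C/E/A; D/B] holding=-

towers=[C/E/A; D/B] holding=-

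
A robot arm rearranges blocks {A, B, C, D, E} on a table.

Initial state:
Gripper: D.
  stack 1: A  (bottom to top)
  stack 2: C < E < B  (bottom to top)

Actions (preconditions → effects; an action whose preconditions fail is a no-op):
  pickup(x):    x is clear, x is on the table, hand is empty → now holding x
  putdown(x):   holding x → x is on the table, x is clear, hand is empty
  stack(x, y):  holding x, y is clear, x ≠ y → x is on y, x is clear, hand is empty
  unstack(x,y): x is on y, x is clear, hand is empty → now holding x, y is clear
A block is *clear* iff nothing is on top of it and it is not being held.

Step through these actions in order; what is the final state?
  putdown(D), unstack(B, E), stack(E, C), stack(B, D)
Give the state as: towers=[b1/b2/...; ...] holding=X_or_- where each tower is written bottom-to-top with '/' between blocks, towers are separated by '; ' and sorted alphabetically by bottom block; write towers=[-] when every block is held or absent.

towers=[A; C/E; D/B] holding=-

step 1 (putdown(D)): towers=[A; C/E/B; D] holding=-
step 2 (unstack(B, E)): towers=[A; C/E; D] holding=B
step 3 (stack(E, C)) [no-op]: towers=[A; C/E; D] holding=B
step 4 (stack(B, D)): towers=[A; C/E; D/B] holding=-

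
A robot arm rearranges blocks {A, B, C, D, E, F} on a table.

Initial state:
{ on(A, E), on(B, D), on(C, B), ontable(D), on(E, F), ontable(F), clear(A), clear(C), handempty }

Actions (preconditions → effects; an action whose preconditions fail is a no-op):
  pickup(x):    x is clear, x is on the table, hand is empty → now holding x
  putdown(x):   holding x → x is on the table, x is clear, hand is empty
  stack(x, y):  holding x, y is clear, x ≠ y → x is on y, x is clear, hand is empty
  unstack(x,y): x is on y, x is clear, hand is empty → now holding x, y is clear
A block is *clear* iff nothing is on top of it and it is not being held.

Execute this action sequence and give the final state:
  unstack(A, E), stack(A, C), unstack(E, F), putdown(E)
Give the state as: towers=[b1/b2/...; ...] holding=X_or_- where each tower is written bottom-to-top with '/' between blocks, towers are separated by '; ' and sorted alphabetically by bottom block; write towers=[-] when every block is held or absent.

towers=[D/B/C/A; E; F] holding=-

step 1 (unstack(A, E)): towers=[D/B/C; F/E] holding=A
step 2 (stack(A, C)): towers=[D/B/C/A; F/E] holding=-
step 3 (unstack(E, F)): towers=[D/B/C/A; F] holding=E
step 4 (putdown(E)): towers=[D/B/C/A; E; F] holding=-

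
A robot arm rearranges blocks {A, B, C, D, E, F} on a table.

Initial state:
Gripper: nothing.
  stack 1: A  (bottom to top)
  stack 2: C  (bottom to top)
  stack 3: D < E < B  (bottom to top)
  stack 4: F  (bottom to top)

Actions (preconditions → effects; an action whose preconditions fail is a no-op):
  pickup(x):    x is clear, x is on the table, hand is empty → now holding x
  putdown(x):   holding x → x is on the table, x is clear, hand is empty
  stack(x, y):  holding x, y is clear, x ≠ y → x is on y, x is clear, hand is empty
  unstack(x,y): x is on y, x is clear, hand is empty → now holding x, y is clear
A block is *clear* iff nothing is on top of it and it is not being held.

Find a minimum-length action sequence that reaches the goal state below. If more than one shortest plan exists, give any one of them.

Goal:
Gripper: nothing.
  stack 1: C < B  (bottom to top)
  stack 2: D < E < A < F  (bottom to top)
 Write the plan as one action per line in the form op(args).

step 1 (unstack(B, E)): towers=[A; C; D/E; F] holding=B
step 2 (stack(B, C)): towers=[A; C/B; D/E; F] holding=-
step 3 (pickup(A)): towers=[C/B; D/E; F] holding=A
step 4 (stack(A, E)): towers=[C/B; D/E/A; F] holding=-
step 5 (pickup(F)): towers=[C/B; D/E/A] holding=F
step 6 (stack(F, A)): towers=[C/B; D/E/A/F] holding=-
goal check: towers=[C/B; D/E/A/F] holding=- — reached (length 6, optimal by BFS)

unstack(B, E)
stack(B, C)
pickup(A)
stack(A, E)
pickup(F)
stack(F, A)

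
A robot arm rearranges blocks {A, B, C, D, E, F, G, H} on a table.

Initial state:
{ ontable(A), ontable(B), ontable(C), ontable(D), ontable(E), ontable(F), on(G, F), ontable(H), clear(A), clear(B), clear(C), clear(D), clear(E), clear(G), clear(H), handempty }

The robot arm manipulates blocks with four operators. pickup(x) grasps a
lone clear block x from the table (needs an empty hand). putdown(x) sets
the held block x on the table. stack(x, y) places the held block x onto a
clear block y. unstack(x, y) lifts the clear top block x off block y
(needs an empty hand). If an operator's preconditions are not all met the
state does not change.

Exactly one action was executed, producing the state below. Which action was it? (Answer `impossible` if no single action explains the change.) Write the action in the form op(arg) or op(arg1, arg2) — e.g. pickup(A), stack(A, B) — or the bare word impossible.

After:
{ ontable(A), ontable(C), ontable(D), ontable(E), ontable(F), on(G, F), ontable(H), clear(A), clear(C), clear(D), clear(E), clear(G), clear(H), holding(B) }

pickup(B)

target: towers=[A; C; D; E; F/G; H] holding=B
     unstack(G, F) → towers=[A; B; C; D; E; F; H] holding=G
         pickup(A) → towers=[B; C; D; E; F/G; H] holding=A
         pickup(E) → towers=[A; B; C; D; F/G; H] holding=E
         pickup(H) → towers=[A; B; C; D; E; F/G] holding=H
         pickup(B) → towers=[A; C; D; E; F/G; H] holding=B  ← match
         pickup(D) → towers=[A; B; C; E; F/G; H] holding=D
         pickup(C) → towers=[A; B; D; E; F/G; H] holding=C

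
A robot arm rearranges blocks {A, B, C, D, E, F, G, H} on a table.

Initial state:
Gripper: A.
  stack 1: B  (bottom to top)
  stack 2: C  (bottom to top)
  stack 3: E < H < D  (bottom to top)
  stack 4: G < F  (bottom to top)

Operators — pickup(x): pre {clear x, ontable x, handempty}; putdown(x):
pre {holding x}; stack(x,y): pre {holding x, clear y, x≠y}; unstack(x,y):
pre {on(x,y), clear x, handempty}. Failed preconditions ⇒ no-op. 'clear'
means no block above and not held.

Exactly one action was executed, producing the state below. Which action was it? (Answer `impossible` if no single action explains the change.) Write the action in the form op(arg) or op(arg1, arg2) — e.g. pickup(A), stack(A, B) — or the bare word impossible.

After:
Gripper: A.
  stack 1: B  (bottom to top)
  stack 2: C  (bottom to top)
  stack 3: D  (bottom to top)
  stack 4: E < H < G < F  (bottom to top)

target: towers=[B; C; D; E/H/G/F] holding=A
        putdown(A) → towers=[A; B; C; E/H/D; G/F] holding=-
       stack(A, B) → towers=[B/A; C; E/H/D; G/F] holding=-
       stack(A, F) → towers=[B; C; E/H/D; G/F/A] holding=-
       stack(A, D) → towers=[B; C; E/H/D/A; G/F] holding=-
       stack(A, C) → towers=[B; C/A; E/H/D; G/F] holding=-
none of the 5 applicable actions match → impossible

impossible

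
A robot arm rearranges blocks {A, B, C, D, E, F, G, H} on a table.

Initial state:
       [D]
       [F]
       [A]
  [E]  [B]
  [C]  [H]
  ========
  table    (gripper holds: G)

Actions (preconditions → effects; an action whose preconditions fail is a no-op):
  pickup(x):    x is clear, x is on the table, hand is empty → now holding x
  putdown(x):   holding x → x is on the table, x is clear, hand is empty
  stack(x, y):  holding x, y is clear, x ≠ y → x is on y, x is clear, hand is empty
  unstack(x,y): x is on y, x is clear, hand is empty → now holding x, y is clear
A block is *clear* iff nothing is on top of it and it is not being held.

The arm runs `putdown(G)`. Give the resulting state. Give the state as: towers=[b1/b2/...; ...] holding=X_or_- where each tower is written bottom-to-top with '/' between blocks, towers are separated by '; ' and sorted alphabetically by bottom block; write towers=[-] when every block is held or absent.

before: towers=[C/E; H/B/A/F/D] holding=G
pre[putdown(G)]: holding(G) ✓
all met → apply putdown(G)
after:  towers=[C/E; G; H/B/A/F/D] holding=-

towers=[C/E; G; H/B/A/F/D] holding=-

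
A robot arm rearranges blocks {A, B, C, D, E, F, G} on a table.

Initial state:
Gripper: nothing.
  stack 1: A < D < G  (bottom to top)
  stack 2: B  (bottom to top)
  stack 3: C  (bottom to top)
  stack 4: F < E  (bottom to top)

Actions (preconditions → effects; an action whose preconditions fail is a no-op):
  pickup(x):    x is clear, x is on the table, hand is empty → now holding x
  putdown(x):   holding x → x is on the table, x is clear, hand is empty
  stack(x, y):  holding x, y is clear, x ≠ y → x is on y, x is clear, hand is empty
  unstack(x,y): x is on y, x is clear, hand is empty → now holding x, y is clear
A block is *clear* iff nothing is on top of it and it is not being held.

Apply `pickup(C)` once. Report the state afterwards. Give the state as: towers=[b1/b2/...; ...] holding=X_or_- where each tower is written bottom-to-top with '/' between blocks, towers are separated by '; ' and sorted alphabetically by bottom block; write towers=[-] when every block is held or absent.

towers=[A/D/G; B; F/E] holding=C

before: towers=[A/D/G; B; C; F/E] holding=-
pre[pickup(C)]: clear(C) yes, ontable(C) yes, handempty yes
all met → apply pickup(C)
after:  towers=[A/D/G; B; F/E] holding=C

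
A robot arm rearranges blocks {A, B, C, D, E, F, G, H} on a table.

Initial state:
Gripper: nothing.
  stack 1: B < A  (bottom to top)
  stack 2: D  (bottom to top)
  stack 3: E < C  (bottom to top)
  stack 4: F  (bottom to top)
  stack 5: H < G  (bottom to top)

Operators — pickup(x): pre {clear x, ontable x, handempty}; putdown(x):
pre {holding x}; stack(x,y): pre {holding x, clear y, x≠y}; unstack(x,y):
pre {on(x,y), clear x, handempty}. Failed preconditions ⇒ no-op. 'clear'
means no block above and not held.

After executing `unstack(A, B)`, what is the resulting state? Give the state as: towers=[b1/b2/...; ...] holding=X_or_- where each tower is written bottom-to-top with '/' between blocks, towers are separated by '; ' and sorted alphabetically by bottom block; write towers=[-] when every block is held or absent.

before: towers=[B/A; D; E/C; F; H/G] holding=-
pre[unstack(A, B)]: on(A,B) ok, clear(A) ok, handempty ok
all met → apply unstack(A, B)
after:  towers=[B; D; E/C; F; H/G] holding=A

towers=[B; D; E/C; F; H/G] holding=A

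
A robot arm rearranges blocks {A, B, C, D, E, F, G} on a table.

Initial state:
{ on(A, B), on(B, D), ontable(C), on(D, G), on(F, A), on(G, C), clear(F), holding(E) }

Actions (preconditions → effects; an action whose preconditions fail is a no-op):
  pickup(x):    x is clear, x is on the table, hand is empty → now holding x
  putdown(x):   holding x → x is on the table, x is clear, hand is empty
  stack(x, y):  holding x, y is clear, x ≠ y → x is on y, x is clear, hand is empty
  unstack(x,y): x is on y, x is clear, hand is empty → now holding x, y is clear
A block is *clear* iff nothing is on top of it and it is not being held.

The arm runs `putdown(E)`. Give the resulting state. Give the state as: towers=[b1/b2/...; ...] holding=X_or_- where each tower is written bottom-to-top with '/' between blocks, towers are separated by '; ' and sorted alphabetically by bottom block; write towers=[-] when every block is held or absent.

towers=[C/G/D/B/A/F; E] holding=-

before: towers=[C/G/D/B/A/F] holding=E
pre[putdown(E)]: holding(E) ✓
all met → apply putdown(E)
after:  towers=[C/G/D/B/A/F; E] holding=-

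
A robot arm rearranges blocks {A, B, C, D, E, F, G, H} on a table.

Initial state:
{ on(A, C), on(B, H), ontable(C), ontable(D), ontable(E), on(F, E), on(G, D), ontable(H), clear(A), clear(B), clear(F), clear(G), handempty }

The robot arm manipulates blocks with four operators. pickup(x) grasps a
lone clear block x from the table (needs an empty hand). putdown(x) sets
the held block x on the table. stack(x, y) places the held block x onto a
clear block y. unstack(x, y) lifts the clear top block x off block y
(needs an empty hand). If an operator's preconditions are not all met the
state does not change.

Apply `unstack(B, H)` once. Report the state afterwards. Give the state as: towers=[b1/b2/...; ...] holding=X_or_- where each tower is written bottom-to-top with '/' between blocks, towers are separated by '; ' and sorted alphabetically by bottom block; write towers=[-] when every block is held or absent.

towers=[C/A; D/G; E/F; H] holding=B

before: towers=[C/A; D/G; E/F; H/B] holding=-
pre[unstack(B, H)]: on(B,H) yes, clear(B) yes, handempty yes
all met → apply unstack(B, H)
after:  towers=[C/A; D/G; E/F; H] holding=B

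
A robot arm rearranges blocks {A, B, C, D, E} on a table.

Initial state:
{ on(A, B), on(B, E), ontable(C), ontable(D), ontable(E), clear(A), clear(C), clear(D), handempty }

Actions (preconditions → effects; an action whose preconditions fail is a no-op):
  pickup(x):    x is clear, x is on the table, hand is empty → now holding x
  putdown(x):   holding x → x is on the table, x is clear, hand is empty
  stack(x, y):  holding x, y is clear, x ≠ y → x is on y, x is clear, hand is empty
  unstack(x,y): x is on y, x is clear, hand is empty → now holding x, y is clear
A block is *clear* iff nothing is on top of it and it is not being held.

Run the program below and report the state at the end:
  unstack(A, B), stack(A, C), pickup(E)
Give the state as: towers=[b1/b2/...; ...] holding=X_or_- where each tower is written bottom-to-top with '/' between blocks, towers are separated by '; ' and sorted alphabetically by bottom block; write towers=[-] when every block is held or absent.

towers=[C/A; D; E/B] holding=-

step 1 (unstack(A, B)): towers=[C; D; E/B] holding=A
step 2 (stack(A, C)): towers=[C/A; D; E/B] holding=-
step 3 (pickup(E)) [no-op]: towers=[C/A; D; E/B] holding=-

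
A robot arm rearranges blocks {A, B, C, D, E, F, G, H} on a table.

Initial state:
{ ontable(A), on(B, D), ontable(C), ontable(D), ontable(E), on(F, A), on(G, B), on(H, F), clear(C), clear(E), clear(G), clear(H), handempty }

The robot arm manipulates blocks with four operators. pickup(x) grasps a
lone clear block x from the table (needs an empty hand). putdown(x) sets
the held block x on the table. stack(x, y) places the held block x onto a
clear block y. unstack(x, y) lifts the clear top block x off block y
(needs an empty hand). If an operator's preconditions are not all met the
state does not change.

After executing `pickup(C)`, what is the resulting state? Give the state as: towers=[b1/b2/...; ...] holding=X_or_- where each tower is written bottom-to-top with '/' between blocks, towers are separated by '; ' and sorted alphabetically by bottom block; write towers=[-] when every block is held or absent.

before: towers=[A/F/H; C; D/B/G; E] holding=-
pre[pickup(C)]: clear(C) ok, ontable(C) ok, handempty ok
all met → apply pickup(C)
after:  towers=[A/F/H; D/B/G; E] holding=C

towers=[A/F/H; D/B/G; E] holding=C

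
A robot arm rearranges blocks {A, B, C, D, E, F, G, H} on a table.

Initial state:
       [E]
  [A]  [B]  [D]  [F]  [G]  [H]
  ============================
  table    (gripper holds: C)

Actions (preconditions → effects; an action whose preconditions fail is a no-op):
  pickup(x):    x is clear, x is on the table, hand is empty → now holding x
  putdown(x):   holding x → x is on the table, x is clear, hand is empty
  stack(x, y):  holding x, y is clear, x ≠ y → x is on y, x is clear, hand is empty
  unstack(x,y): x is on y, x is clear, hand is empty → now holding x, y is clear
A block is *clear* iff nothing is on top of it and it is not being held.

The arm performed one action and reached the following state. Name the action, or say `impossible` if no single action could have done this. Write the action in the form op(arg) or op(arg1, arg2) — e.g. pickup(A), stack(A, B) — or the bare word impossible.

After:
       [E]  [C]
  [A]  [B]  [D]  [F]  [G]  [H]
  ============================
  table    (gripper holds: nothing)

stack(C, D)

target: towers=[A; B/E; D/C; F; G; H] holding=-
        putdown(C) → towers=[A; B/E; C; D; F; G; H] holding=-
       stack(C, G) → towers=[A; B/E; D; F; G/C; H] holding=-
       stack(C, A) → towers=[A/C; B/E; D; F; G; H] holding=-
       stack(C, E) → towers=[A; B/E/C; D; F; G; H] holding=-
       stack(C, H) → towers=[A; B/E; D; F; G; H/C] holding=-
       stack(C, F) → towers=[A; B/E; D; F/C; G; H] holding=-
       stack(C, D) → towers=[A; B/E; D/C; F; G; H] holding=-  ← match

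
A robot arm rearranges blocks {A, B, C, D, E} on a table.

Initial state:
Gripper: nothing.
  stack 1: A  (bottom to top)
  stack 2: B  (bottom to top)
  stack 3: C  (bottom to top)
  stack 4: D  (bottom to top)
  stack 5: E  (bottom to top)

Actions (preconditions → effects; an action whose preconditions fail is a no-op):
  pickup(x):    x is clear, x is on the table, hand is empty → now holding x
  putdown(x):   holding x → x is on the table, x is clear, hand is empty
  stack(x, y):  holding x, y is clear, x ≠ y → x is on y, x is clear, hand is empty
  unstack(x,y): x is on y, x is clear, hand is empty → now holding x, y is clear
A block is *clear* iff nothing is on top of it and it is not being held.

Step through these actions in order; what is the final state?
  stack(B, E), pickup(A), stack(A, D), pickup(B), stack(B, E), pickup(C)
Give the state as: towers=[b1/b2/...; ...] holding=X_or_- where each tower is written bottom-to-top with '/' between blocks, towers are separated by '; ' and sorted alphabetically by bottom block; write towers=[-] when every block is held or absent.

towers=[D/A; E/B] holding=C

step 1 (stack(B, E)) [no-op]: towers=[A; B; C; D; E] holding=-
step 2 (pickup(A)): towers=[B; C; D; E] holding=A
step 3 (stack(A, D)): towers=[B; C; D/A; E] holding=-
step 4 (pickup(B)): towers=[C; D/A; E] holding=B
step 5 (stack(B, E)): towers=[C; D/A; E/B] holding=-
step 6 (pickup(C)): towers=[D/A; E/B] holding=C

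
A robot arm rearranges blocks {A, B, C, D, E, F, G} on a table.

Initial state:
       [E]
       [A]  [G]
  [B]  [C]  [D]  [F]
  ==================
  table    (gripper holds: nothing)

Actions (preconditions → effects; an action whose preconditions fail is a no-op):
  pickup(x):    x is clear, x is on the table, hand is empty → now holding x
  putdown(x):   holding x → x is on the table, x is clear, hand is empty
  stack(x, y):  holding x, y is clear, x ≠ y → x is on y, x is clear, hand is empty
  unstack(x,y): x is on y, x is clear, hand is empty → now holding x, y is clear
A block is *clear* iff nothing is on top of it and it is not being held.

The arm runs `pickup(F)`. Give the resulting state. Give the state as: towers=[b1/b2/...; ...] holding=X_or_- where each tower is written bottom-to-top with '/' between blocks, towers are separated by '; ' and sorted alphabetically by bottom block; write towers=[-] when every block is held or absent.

before: towers=[B; C/A/E; D/G; F] holding=-
pre[pickup(F)]: clear(F) ok, ontable(F) ok, handempty ok
all met → apply pickup(F)
after:  towers=[B; C/A/E; D/G] holding=F

towers=[B; C/A/E; D/G] holding=F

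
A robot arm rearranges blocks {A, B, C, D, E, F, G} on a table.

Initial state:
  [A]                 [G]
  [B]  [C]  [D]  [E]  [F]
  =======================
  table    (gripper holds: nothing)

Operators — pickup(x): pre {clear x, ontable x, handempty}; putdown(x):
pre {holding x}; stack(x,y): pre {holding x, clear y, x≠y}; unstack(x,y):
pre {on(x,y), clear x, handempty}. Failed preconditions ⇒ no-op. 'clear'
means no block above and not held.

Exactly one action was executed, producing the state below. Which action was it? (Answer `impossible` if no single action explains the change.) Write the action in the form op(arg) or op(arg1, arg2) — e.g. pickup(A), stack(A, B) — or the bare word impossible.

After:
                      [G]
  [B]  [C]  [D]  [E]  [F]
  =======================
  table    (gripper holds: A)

target: towers=[B; C; D; E; F/G] holding=A
     unstack(G, F) → towers=[B/A; C; D; E; F] holding=G
         pickup(D) → towers=[B/A; C; E; F/G] holding=D
     unstack(A, B) → towers=[B; C; D; E; F/G] holding=A  ← match
         pickup(E) → towers=[B/A; C; D; F/G] holding=E
         pickup(C) → towers=[B/A; D; E; F/G] holding=C

unstack(A, B)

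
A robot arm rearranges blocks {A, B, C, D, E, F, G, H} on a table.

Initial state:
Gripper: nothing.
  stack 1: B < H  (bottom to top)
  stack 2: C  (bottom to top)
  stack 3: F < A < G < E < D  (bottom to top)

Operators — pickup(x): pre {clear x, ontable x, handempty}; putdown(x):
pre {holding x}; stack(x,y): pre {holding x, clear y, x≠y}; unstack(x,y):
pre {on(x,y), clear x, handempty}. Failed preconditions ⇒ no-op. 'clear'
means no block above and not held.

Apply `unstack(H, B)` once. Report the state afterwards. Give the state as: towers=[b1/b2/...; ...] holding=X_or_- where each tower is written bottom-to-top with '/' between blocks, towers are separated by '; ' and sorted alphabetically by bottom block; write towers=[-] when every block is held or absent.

towers=[B; C; F/A/G/E/D] holding=H

before: towers=[B/H; C; F/A/G/E/D] holding=-
pre[unstack(H, B)]: on(H,B) ok, clear(H) ok, handempty ok
all met → apply unstack(H, B)
after:  towers=[B; C; F/A/G/E/D] holding=H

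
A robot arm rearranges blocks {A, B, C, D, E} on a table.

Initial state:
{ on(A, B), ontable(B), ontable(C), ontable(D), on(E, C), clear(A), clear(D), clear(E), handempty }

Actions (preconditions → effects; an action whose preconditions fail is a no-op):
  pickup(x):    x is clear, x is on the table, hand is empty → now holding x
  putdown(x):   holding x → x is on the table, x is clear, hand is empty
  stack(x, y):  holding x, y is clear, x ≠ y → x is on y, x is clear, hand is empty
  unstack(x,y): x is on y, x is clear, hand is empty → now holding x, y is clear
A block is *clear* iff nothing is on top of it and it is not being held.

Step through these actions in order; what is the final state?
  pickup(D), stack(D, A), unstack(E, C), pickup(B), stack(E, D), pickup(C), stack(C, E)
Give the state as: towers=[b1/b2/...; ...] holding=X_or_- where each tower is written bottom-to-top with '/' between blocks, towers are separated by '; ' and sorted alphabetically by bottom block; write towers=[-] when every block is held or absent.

step 1 (pickup(D)): towers=[B/A; C/E] holding=D
step 2 (stack(D, A)): towers=[B/A/D; C/E] holding=-
step 3 (unstack(E, C)): towers=[B/A/D; C] holding=E
step 4 (pickup(B)) [no-op]: towers=[B/A/D; C] holding=E
step 5 (stack(E, D)): towers=[B/A/D/E; C] holding=-
step 6 (pickup(C)): towers=[B/A/D/E] holding=C
step 7 (stack(C, E)): towers=[B/A/D/E/C] holding=-

towers=[B/A/D/E/C] holding=-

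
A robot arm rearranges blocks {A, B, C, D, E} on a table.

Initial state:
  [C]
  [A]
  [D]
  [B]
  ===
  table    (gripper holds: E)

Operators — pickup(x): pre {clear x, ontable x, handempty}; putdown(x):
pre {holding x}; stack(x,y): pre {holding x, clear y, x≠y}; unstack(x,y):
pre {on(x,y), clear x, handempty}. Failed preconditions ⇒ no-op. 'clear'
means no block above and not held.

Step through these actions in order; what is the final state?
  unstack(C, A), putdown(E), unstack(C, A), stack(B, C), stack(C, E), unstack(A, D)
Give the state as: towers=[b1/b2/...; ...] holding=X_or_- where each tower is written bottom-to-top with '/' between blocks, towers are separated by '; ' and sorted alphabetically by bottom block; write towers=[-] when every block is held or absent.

step 1 (unstack(C, A)) [no-op]: towers=[B/D/A/C] holding=E
step 2 (putdown(E)): towers=[B/D/A/C; E] holding=-
step 3 (unstack(C, A)): towers=[B/D/A; E] holding=C
step 4 (stack(B, C)) [no-op]: towers=[B/D/A; E] holding=C
step 5 (stack(C, E)): towers=[B/D/A; E/C] holding=-
step 6 (unstack(A, D)): towers=[B/D; E/C] holding=A

towers=[B/D; E/C] holding=A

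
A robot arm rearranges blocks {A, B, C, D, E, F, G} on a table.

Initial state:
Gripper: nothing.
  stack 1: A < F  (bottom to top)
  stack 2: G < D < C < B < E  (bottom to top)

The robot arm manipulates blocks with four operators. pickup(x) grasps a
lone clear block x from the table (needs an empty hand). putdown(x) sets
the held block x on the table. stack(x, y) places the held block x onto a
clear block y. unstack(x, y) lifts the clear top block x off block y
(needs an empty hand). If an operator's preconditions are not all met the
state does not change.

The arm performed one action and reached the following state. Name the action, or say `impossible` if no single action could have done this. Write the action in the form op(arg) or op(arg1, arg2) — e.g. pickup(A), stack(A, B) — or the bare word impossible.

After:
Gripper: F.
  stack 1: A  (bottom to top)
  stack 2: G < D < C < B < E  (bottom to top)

unstack(F, A)

target: towers=[A; G/D/C/B/E] holding=F
     unstack(F, A) → towers=[A; G/D/C/B/E] holding=F  ← match
     unstack(E, B) → towers=[A/F; G/D/C/B] holding=E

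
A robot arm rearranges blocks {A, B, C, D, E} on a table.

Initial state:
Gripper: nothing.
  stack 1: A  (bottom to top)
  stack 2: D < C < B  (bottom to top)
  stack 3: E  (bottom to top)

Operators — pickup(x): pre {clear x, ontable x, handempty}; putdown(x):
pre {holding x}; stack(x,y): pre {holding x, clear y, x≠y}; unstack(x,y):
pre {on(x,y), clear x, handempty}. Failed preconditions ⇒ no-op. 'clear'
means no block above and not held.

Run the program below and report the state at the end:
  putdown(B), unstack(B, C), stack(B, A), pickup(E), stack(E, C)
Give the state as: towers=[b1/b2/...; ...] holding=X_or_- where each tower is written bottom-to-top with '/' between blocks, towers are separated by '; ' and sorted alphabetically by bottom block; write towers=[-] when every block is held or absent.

step 1 (putdown(B)) [no-op]: towers=[A; D/C/B; E] holding=-
step 2 (unstack(B, C)): towers=[A; D/C; E] holding=B
step 3 (stack(B, A)): towers=[A/B; D/C; E] holding=-
step 4 (pickup(E)): towers=[A/B; D/C] holding=E
step 5 (stack(E, C)): towers=[A/B; D/C/E] holding=-

towers=[A/B; D/C/E] holding=-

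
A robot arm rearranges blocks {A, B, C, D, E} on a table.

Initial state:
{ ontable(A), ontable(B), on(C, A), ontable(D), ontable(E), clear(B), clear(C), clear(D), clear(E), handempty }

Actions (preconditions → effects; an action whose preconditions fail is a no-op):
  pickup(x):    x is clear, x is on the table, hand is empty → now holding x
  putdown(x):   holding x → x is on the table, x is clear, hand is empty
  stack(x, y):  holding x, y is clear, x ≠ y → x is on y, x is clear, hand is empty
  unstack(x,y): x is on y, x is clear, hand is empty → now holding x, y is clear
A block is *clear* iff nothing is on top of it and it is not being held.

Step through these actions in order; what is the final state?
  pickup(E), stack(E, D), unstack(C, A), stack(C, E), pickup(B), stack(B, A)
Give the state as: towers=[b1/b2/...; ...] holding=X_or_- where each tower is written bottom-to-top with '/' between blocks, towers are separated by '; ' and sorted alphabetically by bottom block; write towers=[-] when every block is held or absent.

towers=[A/B; D/E/C] holding=-

step 1 (pickup(E)): towers=[A/C; B; D] holding=E
step 2 (stack(E, D)): towers=[A/C; B; D/E] holding=-
step 3 (unstack(C, A)): towers=[A; B; D/E] holding=C
step 4 (stack(C, E)): towers=[A; B; D/E/C] holding=-
step 5 (pickup(B)): towers=[A; D/E/C] holding=B
step 6 (stack(B, A)): towers=[A/B; D/E/C] holding=-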